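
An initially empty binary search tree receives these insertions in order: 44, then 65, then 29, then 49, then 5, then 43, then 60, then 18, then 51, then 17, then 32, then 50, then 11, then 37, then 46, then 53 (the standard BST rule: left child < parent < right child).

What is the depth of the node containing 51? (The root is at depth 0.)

Insert 44: tree is empty, so 44 becomes the root.
Insert 65: 65 > 44 → go right. Place as right child of 44.
Insert 29: 29 < 44 → go left. Place as left child of 44.
Insert 49: 49 > 44 → go right; 49 < 65 → go left. Place as left child of 65.
Insert 5: 5 < 44 → go left; 5 < 29 → go left. Place as left child of 29.
Insert 43: 43 < 44 → go left; 43 > 29 → go right. Place as right child of 29.
Insert 60: 60 > 44 → go right; 60 < 65 → go left; 60 > 49 → go right. Place as right child of 49.
Insert 18: 18 < 44 → go left; 18 < 29 → go left; 18 > 5 → go right. Place as right child of 5.
Insert 51: 51 > 44 → go right; 51 < 65 → go left; 51 > 49 → go right; 51 < 60 → go left. Place as left child of 60.
Insert 17: 17 < 44 → go left; 17 < 29 → go left; 17 > 5 → go right; 17 < 18 → go left. Place as left child of 18.
Insert 32: 32 < 44 → go left; 32 > 29 → go right; 32 < 43 → go left. Place as left child of 43.
Insert 50: 50 > 44 → go right; 50 < 65 → go left; 50 > 49 → go right; 50 < 60 → go left; 50 < 51 → go left. Place as left child of 51.
Insert 11: 11 < 44 → go left; 11 < 29 → go left; 11 > 5 → go right; 11 < 18 → go left; 11 < 17 → go left. Place as left child of 17.
Insert 37: 37 < 44 → go left; 37 > 29 → go right; 37 < 43 → go left; 37 > 32 → go right. Place as right child of 32.
Insert 46: 46 > 44 → go right; 46 < 65 → go left; 46 < 49 → go left. Place as left child of 49.
Insert 53: 53 > 44 → go right; 53 < 65 → go left; 53 > 49 → go right; 53 < 60 → go left; 53 > 51 → go right. Place as right child of 51.

Path to 51: 44 → 65 → 49 → 60 → 51, which is 4 edges.

4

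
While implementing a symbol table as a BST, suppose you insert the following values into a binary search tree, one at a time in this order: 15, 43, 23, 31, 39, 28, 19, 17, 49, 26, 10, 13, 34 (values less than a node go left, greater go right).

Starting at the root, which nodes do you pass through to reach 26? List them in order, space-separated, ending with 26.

Insert 15: tree is empty, so 15 becomes the root.
Insert 43: 43 > 15 → go right. Place as right child of 15.
Insert 23: 23 > 15 → go right; 23 < 43 → go left. Place as left child of 43.
Insert 31: 31 > 15 → go right; 31 < 43 → go left; 31 > 23 → go right. Place as right child of 23.
Insert 39: 39 > 15 → go right; 39 < 43 → go left; 39 > 23 → go right; 39 > 31 → go right. Place as right child of 31.
Insert 28: 28 > 15 → go right; 28 < 43 → go left; 28 > 23 → go right; 28 < 31 → go left. Place as left child of 31.
Insert 19: 19 > 15 → go right; 19 < 43 → go left; 19 < 23 → go left. Place as left child of 23.
Insert 17: 17 > 15 → go right; 17 < 43 → go left; 17 < 23 → go left; 17 < 19 → go left. Place as left child of 19.
Insert 49: 49 > 15 → go right; 49 > 43 → go right. Place as right child of 43.
Insert 26: 26 > 15 → go right; 26 < 43 → go left; 26 > 23 → go right; 26 < 31 → go left; 26 < 28 → go left. Place as left child of 28.
Insert 10: 10 < 15 → go left. Place as left child of 15.
Insert 13: 13 < 15 → go left; 13 > 10 → go right. Place as right child of 10.
Insert 34: 34 > 15 → go right; 34 < 43 → go left; 34 > 23 → go right; 34 > 31 → go right; 34 < 39 → go left. Place as left child of 39.

15 43 23 31 28 26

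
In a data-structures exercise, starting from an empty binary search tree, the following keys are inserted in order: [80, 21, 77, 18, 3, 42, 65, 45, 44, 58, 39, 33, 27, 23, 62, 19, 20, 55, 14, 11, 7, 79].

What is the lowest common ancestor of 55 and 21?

21

Resulting structure (node: left, right):
  80: L=21, R=–
  21: L=18, R=77
  77: L=42, R=79
  18: L=3, R=19
  3: L=–, R=14
  42: L=39, R=65
  65: L=45, R=–
  45: L=44, R=58
  44: L=–, R=–
  58: L=55, R=62
  39: L=33, R=–
  33: L=27, R=–
  27: L=23, R=–
  23: L=–, R=–
  62: L=–, R=–
  19: L=–, R=20
  20: L=–, R=–
  55: L=–, R=–
  14: L=11, R=–
  11: L=7, R=–
  7: L=–, R=–
  79: L=–, R=–

Path to 55: 80 → 21 → 77 → 42 → 65 → 45 → 58 → 55
Path to 21: 80 → 21
21 lies on both paths and is an ancestor of the other node.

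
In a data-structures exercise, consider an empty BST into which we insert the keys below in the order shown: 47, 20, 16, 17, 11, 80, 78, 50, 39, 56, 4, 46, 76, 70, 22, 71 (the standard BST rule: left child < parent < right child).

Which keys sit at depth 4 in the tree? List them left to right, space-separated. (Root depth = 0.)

Resulting structure (node: left, right):
  47: L=20, R=80
  20: L=16, R=39
  16: L=11, R=17
  17: L=–, R=–
  11: L=4, R=–
  80: L=78, R=–
  78: L=50, R=–
  50: L=–, R=56
  39: L=22, R=46
  56: L=–, R=76
  4: L=–, R=–
  46: L=–, R=–
  76: L=70, R=–
  70: L=–, R=71
  22: L=–, R=–
  71: L=–, R=–

4 56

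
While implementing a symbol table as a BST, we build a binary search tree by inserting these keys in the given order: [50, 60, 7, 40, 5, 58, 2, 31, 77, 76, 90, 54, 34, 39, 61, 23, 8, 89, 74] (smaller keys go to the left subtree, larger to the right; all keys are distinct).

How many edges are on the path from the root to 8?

5

Insert 50: tree is empty, so 50 becomes the root.
Insert 60: 60 > 50 → go right. Place as right child of 50.
Insert 7: 7 < 50 → go left. Place as left child of 50.
Insert 40: 40 < 50 → go left; 40 > 7 → go right. Place as right child of 7.
Insert 5: 5 < 50 → go left; 5 < 7 → go left. Place as left child of 7.
Insert 58: 58 > 50 → go right; 58 < 60 → go left. Place as left child of 60.
Insert 2: 2 < 50 → go left; 2 < 7 → go left; 2 < 5 → go left. Place as left child of 5.
Insert 31: 31 < 50 → go left; 31 > 7 → go right; 31 < 40 → go left. Place as left child of 40.
Insert 77: 77 > 50 → go right; 77 > 60 → go right. Place as right child of 60.
Insert 76: 76 > 50 → go right; 76 > 60 → go right; 76 < 77 → go left. Place as left child of 77.
Insert 90: 90 > 50 → go right; 90 > 60 → go right; 90 > 77 → go right. Place as right child of 77.
Insert 54: 54 > 50 → go right; 54 < 60 → go left; 54 < 58 → go left. Place as left child of 58.
Insert 34: 34 < 50 → go left; 34 > 7 → go right; 34 < 40 → go left; 34 > 31 → go right. Place as right child of 31.
Insert 39: 39 < 50 → go left; 39 > 7 → go right; 39 < 40 → go left; 39 > 31 → go right; 39 > 34 → go right. Place as right child of 34.
Insert 61: 61 > 50 → go right; 61 > 60 → go right; 61 < 77 → go left; 61 < 76 → go left. Place as left child of 76.
Insert 23: 23 < 50 → go left; 23 > 7 → go right; 23 < 40 → go left; 23 < 31 → go left. Place as left child of 31.
Insert 8: 8 < 50 → go left; 8 > 7 → go right; 8 < 40 → go left; 8 < 31 → go left; 8 < 23 → go left. Place as left child of 23.
Insert 89: 89 > 50 → go right; 89 > 60 → go right; 89 > 77 → go right; 89 < 90 → go left. Place as left child of 90.
Insert 74: 74 > 50 → go right; 74 > 60 → go right; 74 < 77 → go left; 74 < 76 → go left; 74 > 61 → go right. Place as right child of 61.

Path to 8: 50 → 7 → 40 → 31 → 23 → 8, which is 5 edges.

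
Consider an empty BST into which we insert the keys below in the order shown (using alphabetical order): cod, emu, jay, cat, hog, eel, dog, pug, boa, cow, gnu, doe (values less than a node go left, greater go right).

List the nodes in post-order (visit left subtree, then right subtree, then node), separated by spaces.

boa cat doe cow dog eel gnu hog pug jay emu cod

cod: root
emu: right child of cod (depth 1)
jay: right child of emu (depth 2)
cat: left child of cod (depth 1)
hog: left child of jay (depth 3)
eel: left child of emu (depth 2)
dog: left child of eel (depth 3)
pug: right child of jay (depth 3)
boa: left child of cat (depth 2)
cow: left child of dog (depth 4)
gnu: left child of hog (depth 4)
doe: right child of cow (depth 5)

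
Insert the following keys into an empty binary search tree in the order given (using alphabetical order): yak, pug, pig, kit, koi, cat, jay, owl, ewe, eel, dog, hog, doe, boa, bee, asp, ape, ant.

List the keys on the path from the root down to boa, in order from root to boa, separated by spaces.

Resulting structure (node: left, right):
  yak: L=pug, R=–
  pug: L=pig, R=–
  pig: L=kit, R=–
  kit: L=cat, R=koi
  koi: L=–, R=owl
  cat: L=boa, R=jay
  jay: L=ewe, R=–
  owl: L=–, R=–
  ewe: L=eel, R=hog
  eel: L=dog, R=–
  dog: L=doe, R=–
  hog: L=–, R=–
  doe: L=–, R=–
  boa: L=bee, R=–
  bee: L=asp, R=–
  asp: L=ape, R=–
  ape: L=ant, R=–
  ant: L=–, R=–

yak pug pig kit cat boa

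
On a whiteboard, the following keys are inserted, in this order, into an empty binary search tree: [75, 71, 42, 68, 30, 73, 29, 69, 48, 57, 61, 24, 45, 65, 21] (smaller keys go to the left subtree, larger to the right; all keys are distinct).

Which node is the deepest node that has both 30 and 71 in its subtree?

Insert 75: tree is empty, so 75 becomes the root.
Insert 71: 71 < 75 → go left. Place as left child of 75.
Insert 42: 42 < 75 → go left; 42 < 71 → go left. Place as left child of 71.
Insert 68: 68 < 75 → go left; 68 < 71 → go left; 68 > 42 → go right. Place as right child of 42.
Insert 30: 30 < 75 → go left; 30 < 71 → go left; 30 < 42 → go left. Place as left child of 42.
Insert 73: 73 < 75 → go left; 73 > 71 → go right. Place as right child of 71.
Insert 29: 29 < 75 → go left; 29 < 71 → go left; 29 < 42 → go left; 29 < 30 → go left. Place as left child of 30.
Insert 69: 69 < 75 → go left; 69 < 71 → go left; 69 > 42 → go right; 69 > 68 → go right. Place as right child of 68.
Insert 48: 48 < 75 → go left; 48 < 71 → go left; 48 > 42 → go right; 48 < 68 → go left. Place as left child of 68.
Insert 57: 57 < 75 → go left; 57 < 71 → go left; 57 > 42 → go right; 57 < 68 → go left; 57 > 48 → go right. Place as right child of 48.
Insert 61: 61 < 75 → go left; 61 < 71 → go left; 61 > 42 → go right; 61 < 68 → go left; 61 > 48 → go right; 61 > 57 → go right. Place as right child of 57.
Insert 24: 24 < 75 → go left; 24 < 71 → go left; 24 < 42 → go left; 24 < 30 → go left; 24 < 29 → go left. Place as left child of 29.
Insert 45: 45 < 75 → go left; 45 < 71 → go left; 45 > 42 → go right; 45 < 68 → go left; 45 < 48 → go left. Place as left child of 48.
Insert 65: 65 < 75 → go left; 65 < 71 → go left; 65 > 42 → go right; 65 < 68 → go left; 65 > 48 → go right; 65 > 57 → go right; 65 > 61 → go right. Place as right child of 61.
Insert 21: 21 < 75 → go left; 21 < 71 → go left; 21 < 42 → go left; 21 < 30 → go left; 21 < 29 → go left; 21 < 24 → go left. Place as left child of 24.

Path to 30: 75 → 71 → 42 → 30
Path to 71: 75 → 71
71 lies on both paths and is an ancestor of the other node.

71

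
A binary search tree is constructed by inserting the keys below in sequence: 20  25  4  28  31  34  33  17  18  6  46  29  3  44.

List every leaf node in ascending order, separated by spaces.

Insert 20: tree is empty, so 20 becomes the root.
Insert 25: 25 > 20 → go right. Place as right child of 20.
Insert 4: 4 < 20 → go left. Place as left child of 20.
Insert 28: 28 > 20 → go right; 28 > 25 → go right. Place as right child of 25.
Insert 31: 31 > 20 → go right; 31 > 25 → go right; 31 > 28 → go right. Place as right child of 28.
Insert 34: 34 > 20 → go right; 34 > 25 → go right; 34 > 28 → go right; 34 > 31 → go right. Place as right child of 31.
Insert 33: 33 > 20 → go right; 33 > 25 → go right; 33 > 28 → go right; 33 > 31 → go right; 33 < 34 → go left. Place as left child of 34.
Insert 17: 17 < 20 → go left; 17 > 4 → go right. Place as right child of 4.
Insert 18: 18 < 20 → go left; 18 > 4 → go right; 18 > 17 → go right. Place as right child of 17.
Insert 6: 6 < 20 → go left; 6 > 4 → go right; 6 < 17 → go left. Place as left child of 17.
Insert 46: 46 > 20 → go right; 46 > 25 → go right; 46 > 28 → go right; 46 > 31 → go right; 46 > 34 → go right. Place as right child of 34.
Insert 29: 29 > 20 → go right; 29 > 25 → go right; 29 > 28 → go right; 29 < 31 → go left. Place as left child of 31.
Insert 3: 3 < 20 → go left; 3 < 4 → go left. Place as left child of 4.
Insert 44: 44 > 20 → go right; 44 > 25 → go right; 44 > 28 → go right; 44 > 31 → go right; 44 > 34 → go right; 44 < 46 → go left. Place as left child of 46.

3 6 18 29 33 44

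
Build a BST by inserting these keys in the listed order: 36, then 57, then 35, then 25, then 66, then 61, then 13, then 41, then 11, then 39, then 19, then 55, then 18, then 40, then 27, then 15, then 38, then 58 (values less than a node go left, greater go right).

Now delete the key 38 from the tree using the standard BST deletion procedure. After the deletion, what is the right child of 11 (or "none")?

36: root
57: right child of 36 (depth 1)
35: left child of 36 (depth 1)
25: left child of 35 (depth 2)
66: right child of 57 (depth 2)
61: left child of 66 (depth 3)
13: left child of 25 (depth 3)
41: left child of 57 (depth 2)
11: left child of 13 (depth 4)
39: left child of 41 (depth 3)
19: right child of 13 (depth 4)
55: right child of 41 (depth 3)
18: left child of 19 (depth 5)
40: right child of 39 (depth 4)
27: right child of 25 (depth 3)
15: left child of 18 (depth 6)
38: left child of 39 (depth 4)
58: left child of 61 (depth 4)

Delete 38 (at most one child — splice it out).
After deletion, 11's right child: none.

none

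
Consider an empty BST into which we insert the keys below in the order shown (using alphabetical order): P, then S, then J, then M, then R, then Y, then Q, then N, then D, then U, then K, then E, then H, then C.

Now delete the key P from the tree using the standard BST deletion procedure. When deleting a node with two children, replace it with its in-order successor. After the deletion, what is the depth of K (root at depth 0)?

3

Insert P: tree is empty, so P becomes the root.
Insert S: S > P → go right. Place as right child of P.
Insert J: J < P → go left. Place as left child of P.
Insert M: M < P → go left; M > J → go right. Place as right child of J.
Insert R: R > P → go right; R < S → go left. Place as left child of S.
Insert Y: Y > P → go right; Y > S → go right. Place as right child of S.
Insert Q: Q > P → go right; Q < S → go left; Q < R → go left. Place as left child of R.
Insert N: N < P → go left; N > J → go right; N > M → go right. Place as right child of M.
Insert D: D < P → go left; D < J → go left. Place as left child of J.
Insert U: U > P → go right; U > S → go right; U < Y → go left. Place as left child of Y.
Insert K: K < P → go left; K > J → go right; K < M → go left. Place as left child of M.
Insert E: E < P → go left; E < J → go left; E > D → go right. Place as right child of D.
Insert H: H < P → go left; H < J → go left; H > D → go right; H > E → go right. Place as right child of E.
Insert C: C < P → go left; C < J → go left; C < D → go left. Place as left child of D.

Delete P (two children — replace with in-order successor).
After deletion, path to K: Q → J → M → K.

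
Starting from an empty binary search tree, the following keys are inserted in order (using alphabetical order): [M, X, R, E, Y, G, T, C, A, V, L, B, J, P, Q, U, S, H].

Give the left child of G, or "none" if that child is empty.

none

Insert M: tree is empty, so M becomes the root.
Insert X: X > M → go right. Place as right child of M.
Insert R: R > M → go right; R < X → go left. Place as left child of X.
Insert E: E < M → go left. Place as left child of M.
Insert Y: Y > M → go right; Y > X → go right. Place as right child of X.
Insert G: G < M → go left; G > E → go right. Place as right child of E.
Insert T: T > M → go right; T < X → go left; T > R → go right. Place as right child of R.
Insert C: C < M → go left; C < E → go left. Place as left child of E.
Insert A: A < M → go left; A < E → go left; A < C → go left. Place as left child of C.
Insert V: V > M → go right; V < X → go left; V > R → go right; V > T → go right. Place as right child of T.
Insert L: L < M → go left; L > E → go right; L > G → go right. Place as right child of G.
Insert B: B < M → go left; B < E → go left; B < C → go left; B > A → go right. Place as right child of A.
Insert J: J < M → go left; J > E → go right; J > G → go right; J < L → go left. Place as left child of L.
Insert P: P > M → go right; P < X → go left; P < R → go left. Place as left child of R.
Insert Q: Q > M → go right; Q < X → go left; Q < R → go left; Q > P → go right. Place as right child of P.
Insert U: U > M → go right; U < X → go left; U > R → go right; U > T → go right; U < V → go left. Place as left child of V.
Insert S: S > M → go right; S < X → go left; S > R → go right; S < T → go left. Place as left child of T.
Insert H: H < M → go left; H > E → go right; H > G → go right; H < L → go left; H < J → go left. Place as left child of J.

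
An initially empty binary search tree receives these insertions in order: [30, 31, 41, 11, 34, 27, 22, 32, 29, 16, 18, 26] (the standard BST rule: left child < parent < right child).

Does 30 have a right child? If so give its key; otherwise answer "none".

30: root
31: right child of 30 (depth 1)
41: right child of 31 (depth 2)
11: left child of 30 (depth 1)
34: left child of 41 (depth 3)
27: right child of 11 (depth 2)
22: left child of 27 (depth 3)
32: left child of 34 (depth 4)
29: right child of 27 (depth 3)
16: left child of 22 (depth 4)
18: right child of 16 (depth 5)
26: right child of 22 (depth 4)

31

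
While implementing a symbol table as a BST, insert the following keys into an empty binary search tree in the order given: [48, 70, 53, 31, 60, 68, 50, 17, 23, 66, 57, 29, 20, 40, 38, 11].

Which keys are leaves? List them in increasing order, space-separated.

Insert 48: tree is empty, so 48 becomes the root.
Insert 70: 70 > 48 → go right. Place as right child of 48.
Insert 53: 53 > 48 → go right; 53 < 70 → go left. Place as left child of 70.
Insert 31: 31 < 48 → go left. Place as left child of 48.
Insert 60: 60 > 48 → go right; 60 < 70 → go left; 60 > 53 → go right. Place as right child of 53.
Insert 68: 68 > 48 → go right; 68 < 70 → go left; 68 > 53 → go right; 68 > 60 → go right. Place as right child of 60.
Insert 50: 50 > 48 → go right; 50 < 70 → go left; 50 < 53 → go left. Place as left child of 53.
Insert 17: 17 < 48 → go left; 17 < 31 → go left. Place as left child of 31.
Insert 23: 23 < 48 → go left; 23 < 31 → go left; 23 > 17 → go right. Place as right child of 17.
Insert 66: 66 > 48 → go right; 66 < 70 → go left; 66 > 53 → go right; 66 > 60 → go right; 66 < 68 → go left. Place as left child of 68.
Insert 57: 57 > 48 → go right; 57 < 70 → go left; 57 > 53 → go right; 57 < 60 → go left. Place as left child of 60.
Insert 29: 29 < 48 → go left; 29 < 31 → go left; 29 > 17 → go right; 29 > 23 → go right. Place as right child of 23.
Insert 20: 20 < 48 → go left; 20 < 31 → go left; 20 > 17 → go right; 20 < 23 → go left. Place as left child of 23.
Insert 40: 40 < 48 → go left; 40 > 31 → go right. Place as right child of 31.
Insert 38: 38 < 48 → go left; 38 > 31 → go right; 38 < 40 → go left. Place as left child of 40.
Insert 11: 11 < 48 → go left; 11 < 31 → go left; 11 < 17 → go left. Place as left child of 17.

11 20 29 38 50 57 66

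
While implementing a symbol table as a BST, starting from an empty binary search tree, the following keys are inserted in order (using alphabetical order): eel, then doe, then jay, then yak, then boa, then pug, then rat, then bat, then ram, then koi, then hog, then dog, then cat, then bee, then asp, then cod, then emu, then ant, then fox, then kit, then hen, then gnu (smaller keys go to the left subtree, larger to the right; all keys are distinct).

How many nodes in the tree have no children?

7

Resulting structure (node: left, right):
  eel: L=doe, R=jay
  doe: L=boa, R=dog
  jay: L=hog, R=yak
  yak: L=pug, R=–
  boa: L=bat, R=cat
  pug: L=koi, R=rat
  rat: L=ram, R=–
  bat: L=asp, R=bee
  ram: L=–, R=–
  koi: L=kit, R=–
  hog: L=emu, R=–
  dog: L=–, R=–
  cat: L=–, R=cod
  bee: L=–, R=–
  asp: L=ant, R=–
  cod: L=–, R=–
  emu: L=–, R=fox
  ant: L=–, R=–
  fox: L=–, R=hen
  kit: L=–, R=–
  hen: L=gnu, R=–
  gnu: L=–, R=–

Leaves: ant, bee, cod, dog, gnu, kit, ram — 7 in total.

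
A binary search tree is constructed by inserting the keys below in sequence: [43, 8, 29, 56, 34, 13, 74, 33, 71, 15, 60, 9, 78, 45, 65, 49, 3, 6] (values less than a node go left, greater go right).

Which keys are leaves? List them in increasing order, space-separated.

6 9 15 33 49 65 78

Insert 43: tree is empty, so 43 becomes the root.
Insert 8: 8 < 43 → go left. Place as left child of 43.
Insert 29: 29 < 43 → go left; 29 > 8 → go right. Place as right child of 8.
Insert 56: 56 > 43 → go right. Place as right child of 43.
Insert 34: 34 < 43 → go left; 34 > 8 → go right; 34 > 29 → go right. Place as right child of 29.
Insert 13: 13 < 43 → go left; 13 > 8 → go right; 13 < 29 → go left. Place as left child of 29.
Insert 74: 74 > 43 → go right; 74 > 56 → go right. Place as right child of 56.
Insert 33: 33 < 43 → go left; 33 > 8 → go right; 33 > 29 → go right; 33 < 34 → go left. Place as left child of 34.
Insert 71: 71 > 43 → go right; 71 > 56 → go right; 71 < 74 → go left. Place as left child of 74.
Insert 15: 15 < 43 → go left; 15 > 8 → go right; 15 < 29 → go left; 15 > 13 → go right. Place as right child of 13.
Insert 60: 60 > 43 → go right; 60 > 56 → go right; 60 < 74 → go left; 60 < 71 → go left. Place as left child of 71.
Insert 9: 9 < 43 → go left; 9 > 8 → go right; 9 < 29 → go left; 9 < 13 → go left. Place as left child of 13.
Insert 78: 78 > 43 → go right; 78 > 56 → go right; 78 > 74 → go right. Place as right child of 74.
Insert 45: 45 > 43 → go right; 45 < 56 → go left. Place as left child of 56.
Insert 65: 65 > 43 → go right; 65 > 56 → go right; 65 < 74 → go left; 65 < 71 → go left; 65 > 60 → go right. Place as right child of 60.
Insert 49: 49 > 43 → go right; 49 < 56 → go left; 49 > 45 → go right. Place as right child of 45.
Insert 3: 3 < 43 → go left; 3 < 8 → go left. Place as left child of 8.
Insert 6: 6 < 43 → go left; 6 < 8 → go left; 6 > 3 → go right. Place as right child of 3.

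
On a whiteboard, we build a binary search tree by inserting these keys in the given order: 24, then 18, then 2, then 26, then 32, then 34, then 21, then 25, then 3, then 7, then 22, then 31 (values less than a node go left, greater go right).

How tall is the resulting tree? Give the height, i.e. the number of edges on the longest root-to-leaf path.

Resulting structure (node: left, right):
  24: L=18, R=26
  18: L=2, R=21
  2: L=–, R=3
  26: L=25, R=32
  32: L=31, R=34
  34: L=–, R=–
  21: L=–, R=22
  25: L=–, R=–
  3: L=–, R=7
  7: L=–, R=–
  22: L=–, R=–
  31: L=–, R=–

The deepest node is 7 at depth 4.

4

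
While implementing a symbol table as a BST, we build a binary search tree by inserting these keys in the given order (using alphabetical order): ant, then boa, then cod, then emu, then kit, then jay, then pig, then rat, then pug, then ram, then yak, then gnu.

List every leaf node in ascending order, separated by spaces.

gnu ram yak

Insert ant: tree is empty, so ant becomes the root.
Insert boa: boa > ant → go right. Place as right child of ant.
Insert cod: cod > ant → go right; cod > boa → go right. Place as right child of boa.
Insert emu: emu > ant → go right; emu > boa → go right; emu > cod → go right. Place as right child of cod.
Insert kit: kit > ant → go right; kit > boa → go right; kit > cod → go right; kit > emu → go right. Place as right child of emu.
Insert jay: jay > ant → go right; jay > boa → go right; jay > cod → go right; jay > emu → go right; jay < kit → go left. Place as left child of kit.
Insert pig: pig > ant → go right; pig > boa → go right; pig > cod → go right; pig > emu → go right; pig > kit → go right. Place as right child of kit.
Insert rat: rat > ant → go right; rat > boa → go right; rat > cod → go right; rat > emu → go right; rat > kit → go right; rat > pig → go right. Place as right child of pig.
Insert pug: pug > ant → go right; pug > boa → go right; pug > cod → go right; pug > emu → go right; pug > kit → go right; pug > pig → go right; pug < rat → go left. Place as left child of rat.
Insert ram: ram > ant → go right; ram > boa → go right; ram > cod → go right; ram > emu → go right; ram > kit → go right; ram > pig → go right; ram < rat → go left; ram > pug → go right. Place as right child of pug.
Insert yak: yak > ant → go right; yak > boa → go right; yak > cod → go right; yak > emu → go right; yak > kit → go right; yak > pig → go right; yak > rat → go right. Place as right child of rat.
Insert gnu: gnu > ant → go right; gnu > boa → go right; gnu > cod → go right; gnu > emu → go right; gnu < kit → go left; gnu < jay → go left. Place as left child of jay.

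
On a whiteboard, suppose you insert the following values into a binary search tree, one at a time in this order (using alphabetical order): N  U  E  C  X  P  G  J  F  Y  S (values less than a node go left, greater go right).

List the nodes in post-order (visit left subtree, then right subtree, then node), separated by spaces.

Resulting structure (node: left, right):
  N: L=E, R=U
  U: L=P, R=X
  E: L=C, R=G
  C: L=–, R=–
  X: L=–, R=Y
  P: L=–, R=S
  G: L=F, R=J
  J: L=–, R=–
  F: L=–, R=–
  Y: L=–, R=–
  S: L=–, R=–

C F J G E S P Y X U N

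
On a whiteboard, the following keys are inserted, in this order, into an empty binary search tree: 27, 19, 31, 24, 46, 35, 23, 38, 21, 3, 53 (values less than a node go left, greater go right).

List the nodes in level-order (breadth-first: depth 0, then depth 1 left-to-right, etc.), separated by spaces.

Insert 27: tree is empty, so 27 becomes the root.
Insert 19: 19 < 27 → go left. Place as left child of 27.
Insert 31: 31 > 27 → go right. Place as right child of 27.
Insert 24: 24 < 27 → go left; 24 > 19 → go right. Place as right child of 19.
Insert 46: 46 > 27 → go right; 46 > 31 → go right. Place as right child of 31.
Insert 35: 35 > 27 → go right; 35 > 31 → go right; 35 < 46 → go left. Place as left child of 46.
Insert 23: 23 < 27 → go left; 23 > 19 → go right; 23 < 24 → go left. Place as left child of 24.
Insert 38: 38 > 27 → go right; 38 > 31 → go right; 38 < 46 → go left; 38 > 35 → go right. Place as right child of 35.
Insert 21: 21 < 27 → go left; 21 > 19 → go right; 21 < 24 → go left; 21 < 23 → go left. Place as left child of 23.
Insert 3: 3 < 27 → go left; 3 < 19 → go left. Place as left child of 19.
Insert 53: 53 > 27 → go right; 53 > 31 → go right; 53 > 46 → go right. Place as right child of 46.

27 19 31 3 24 46 23 35 53 21 38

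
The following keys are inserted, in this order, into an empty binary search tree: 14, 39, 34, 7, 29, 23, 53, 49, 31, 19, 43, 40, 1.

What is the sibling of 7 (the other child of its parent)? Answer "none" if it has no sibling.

Insert 14: tree is empty, so 14 becomes the root.
Insert 39: 39 > 14 → go right. Place as right child of 14.
Insert 34: 34 > 14 → go right; 34 < 39 → go left. Place as left child of 39.
Insert 7: 7 < 14 → go left. Place as left child of 14.
Insert 29: 29 > 14 → go right; 29 < 39 → go left; 29 < 34 → go left. Place as left child of 34.
Insert 23: 23 > 14 → go right; 23 < 39 → go left; 23 < 34 → go left; 23 < 29 → go left. Place as left child of 29.
Insert 53: 53 > 14 → go right; 53 > 39 → go right. Place as right child of 39.
Insert 49: 49 > 14 → go right; 49 > 39 → go right; 49 < 53 → go left. Place as left child of 53.
Insert 31: 31 > 14 → go right; 31 < 39 → go left; 31 < 34 → go left; 31 > 29 → go right. Place as right child of 29.
Insert 19: 19 > 14 → go right; 19 < 39 → go left; 19 < 34 → go left; 19 < 29 → go left; 19 < 23 → go left. Place as left child of 23.
Insert 43: 43 > 14 → go right; 43 > 39 → go right; 43 < 53 → go left; 43 < 49 → go left. Place as left child of 49.
Insert 40: 40 > 14 → go right; 40 > 39 → go right; 40 < 53 → go left; 40 < 49 → go left; 40 < 43 → go left. Place as left child of 43.
Insert 1: 1 < 14 → go left; 1 < 7 → go left. Place as left child of 7.

7's parent is 14; the other child of 14 is 39.

39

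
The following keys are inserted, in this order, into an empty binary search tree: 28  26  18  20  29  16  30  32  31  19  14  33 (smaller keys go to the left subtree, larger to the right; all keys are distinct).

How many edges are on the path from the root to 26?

Resulting structure (node: left, right):
  28: L=26, R=29
  26: L=18, R=–
  18: L=16, R=20
  20: L=19, R=–
  29: L=–, R=30
  16: L=14, R=–
  30: L=–, R=32
  32: L=31, R=33
  31: L=–, R=–
  19: L=–, R=–
  14: L=–, R=–
  33: L=–, R=–

Path to 26: 28 → 26, which is 1 edge.

1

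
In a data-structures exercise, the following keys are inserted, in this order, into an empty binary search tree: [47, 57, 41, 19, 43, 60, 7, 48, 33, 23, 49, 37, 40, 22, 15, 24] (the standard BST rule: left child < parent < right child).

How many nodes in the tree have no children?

7

Resulting structure (node: left, right):
  47: L=41, R=57
  57: L=48, R=60
  41: L=19, R=43
  19: L=7, R=33
  43: L=–, R=–
  60: L=–, R=–
  7: L=–, R=15
  48: L=–, R=49
  33: L=23, R=37
  23: L=22, R=24
  49: L=–, R=–
  37: L=–, R=40
  40: L=–, R=–
  22: L=–, R=–
  15: L=–, R=–
  24: L=–, R=–

Leaves: 15, 22, 24, 40, 43, 49, 60 — 7 in total.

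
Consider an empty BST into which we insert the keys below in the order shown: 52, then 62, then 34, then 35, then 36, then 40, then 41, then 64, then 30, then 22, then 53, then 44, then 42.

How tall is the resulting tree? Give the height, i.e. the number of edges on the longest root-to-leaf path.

7

Insert 52: tree is empty, so 52 becomes the root.
Insert 62: 62 > 52 → go right. Place as right child of 52.
Insert 34: 34 < 52 → go left. Place as left child of 52.
Insert 35: 35 < 52 → go left; 35 > 34 → go right. Place as right child of 34.
Insert 36: 36 < 52 → go left; 36 > 34 → go right; 36 > 35 → go right. Place as right child of 35.
Insert 40: 40 < 52 → go left; 40 > 34 → go right; 40 > 35 → go right; 40 > 36 → go right. Place as right child of 36.
Insert 41: 41 < 52 → go left; 41 > 34 → go right; 41 > 35 → go right; 41 > 36 → go right; 41 > 40 → go right. Place as right child of 40.
Insert 64: 64 > 52 → go right; 64 > 62 → go right. Place as right child of 62.
Insert 30: 30 < 52 → go left; 30 < 34 → go left. Place as left child of 34.
Insert 22: 22 < 52 → go left; 22 < 34 → go left; 22 < 30 → go left. Place as left child of 30.
Insert 53: 53 > 52 → go right; 53 < 62 → go left. Place as left child of 62.
Insert 44: 44 < 52 → go left; 44 > 34 → go right; 44 > 35 → go right; 44 > 36 → go right; 44 > 40 → go right; 44 > 41 → go right. Place as right child of 41.
Insert 42: 42 < 52 → go left; 42 > 34 → go right; 42 > 35 → go right; 42 > 36 → go right; 42 > 40 → go right; 42 > 41 → go right; 42 < 44 → go left. Place as left child of 44.

The deepest node is 42 at depth 7.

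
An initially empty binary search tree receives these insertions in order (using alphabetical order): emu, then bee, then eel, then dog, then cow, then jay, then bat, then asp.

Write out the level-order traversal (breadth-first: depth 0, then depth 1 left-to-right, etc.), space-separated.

emu: root
bee: left child of emu (depth 1)
eel: right child of bee (depth 2)
dog: left child of eel (depth 3)
cow: left child of dog (depth 4)
jay: right child of emu (depth 1)
bat: left child of bee (depth 2)
asp: left child of bat (depth 3)

emu bee jay bat eel asp dog cow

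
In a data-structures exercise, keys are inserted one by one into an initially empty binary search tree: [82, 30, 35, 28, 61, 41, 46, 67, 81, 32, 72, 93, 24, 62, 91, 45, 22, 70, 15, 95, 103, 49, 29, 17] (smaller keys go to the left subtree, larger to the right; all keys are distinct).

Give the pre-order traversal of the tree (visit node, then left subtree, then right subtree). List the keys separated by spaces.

82 30 28 24 22 15 17 29 35 32 61 41 46 45 49 67 62 81 72 70 93 91 95 103

82: root
30: left child of 82 (depth 1)
35: right child of 30 (depth 2)
28: left child of 30 (depth 2)
61: right child of 35 (depth 3)
41: left child of 61 (depth 4)
46: right child of 41 (depth 5)
67: right child of 61 (depth 4)
81: right child of 67 (depth 5)
32: left child of 35 (depth 3)
72: left child of 81 (depth 6)
93: right child of 82 (depth 1)
24: left child of 28 (depth 3)
62: left child of 67 (depth 5)
91: left child of 93 (depth 2)
45: left child of 46 (depth 6)
22: left child of 24 (depth 4)
70: left child of 72 (depth 7)
15: left child of 22 (depth 5)
95: right child of 93 (depth 2)
103: right child of 95 (depth 3)
49: right child of 46 (depth 6)
29: right child of 28 (depth 3)
17: right child of 15 (depth 6)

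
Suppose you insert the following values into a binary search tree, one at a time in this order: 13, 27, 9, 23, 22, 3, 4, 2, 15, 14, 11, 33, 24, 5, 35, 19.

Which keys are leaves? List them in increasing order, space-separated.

2 5 11 14 19 24 35

Insert 13: tree is empty, so 13 becomes the root.
Insert 27: 27 > 13 → go right. Place as right child of 13.
Insert 9: 9 < 13 → go left. Place as left child of 13.
Insert 23: 23 > 13 → go right; 23 < 27 → go left. Place as left child of 27.
Insert 22: 22 > 13 → go right; 22 < 27 → go left; 22 < 23 → go left. Place as left child of 23.
Insert 3: 3 < 13 → go left; 3 < 9 → go left. Place as left child of 9.
Insert 4: 4 < 13 → go left; 4 < 9 → go left; 4 > 3 → go right. Place as right child of 3.
Insert 2: 2 < 13 → go left; 2 < 9 → go left; 2 < 3 → go left. Place as left child of 3.
Insert 15: 15 > 13 → go right; 15 < 27 → go left; 15 < 23 → go left; 15 < 22 → go left. Place as left child of 22.
Insert 14: 14 > 13 → go right; 14 < 27 → go left; 14 < 23 → go left; 14 < 22 → go left; 14 < 15 → go left. Place as left child of 15.
Insert 11: 11 < 13 → go left; 11 > 9 → go right. Place as right child of 9.
Insert 33: 33 > 13 → go right; 33 > 27 → go right. Place as right child of 27.
Insert 24: 24 > 13 → go right; 24 < 27 → go left; 24 > 23 → go right. Place as right child of 23.
Insert 5: 5 < 13 → go left; 5 < 9 → go left; 5 > 3 → go right; 5 > 4 → go right. Place as right child of 4.
Insert 35: 35 > 13 → go right; 35 > 27 → go right; 35 > 33 → go right. Place as right child of 33.
Insert 19: 19 > 13 → go right; 19 < 27 → go left; 19 < 23 → go left; 19 < 22 → go left; 19 > 15 → go right. Place as right child of 15.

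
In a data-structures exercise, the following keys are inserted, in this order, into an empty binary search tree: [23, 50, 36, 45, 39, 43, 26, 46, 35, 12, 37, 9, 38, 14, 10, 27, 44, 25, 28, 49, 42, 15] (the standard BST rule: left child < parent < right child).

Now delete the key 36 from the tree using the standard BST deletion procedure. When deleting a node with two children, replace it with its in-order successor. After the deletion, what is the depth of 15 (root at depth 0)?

3

Insert 23: tree is empty, so 23 becomes the root.
Insert 50: 50 > 23 → go right. Place as right child of 23.
Insert 36: 36 > 23 → go right; 36 < 50 → go left. Place as left child of 50.
Insert 45: 45 > 23 → go right; 45 < 50 → go left; 45 > 36 → go right. Place as right child of 36.
Insert 39: 39 > 23 → go right; 39 < 50 → go left; 39 > 36 → go right; 39 < 45 → go left. Place as left child of 45.
Insert 43: 43 > 23 → go right; 43 < 50 → go left; 43 > 36 → go right; 43 < 45 → go left; 43 > 39 → go right. Place as right child of 39.
Insert 26: 26 > 23 → go right; 26 < 50 → go left; 26 < 36 → go left. Place as left child of 36.
Insert 46: 46 > 23 → go right; 46 < 50 → go left; 46 > 36 → go right; 46 > 45 → go right. Place as right child of 45.
Insert 35: 35 > 23 → go right; 35 < 50 → go left; 35 < 36 → go left; 35 > 26 → go right. Place as right child of 26.
Insert 12: 12 < 23 → go left. Place as left child of 23.
Insert 37: 37 > 23 → go right; 37 < 50 → go left; 37 > 36 → go right; 37 < 45 → go left; 37 < 39 → go left. Place as left child of 39.
Insert 9: 9 < 23 → go left; 9 < 12 → go left. Place as left child of 12.
Insert 38: 38 > 23 → go right; 38 < 50 → go left; 38 > 36 → go right; 38 < 45 → go left; 38 < 39 → go left; 38 > 37 → go right. Place as right child of 37.
Insert 14: 14 < 23 → go left; 14 > 12 → go right. Place as right child of 12.
Insert 10: 10 < 23 → go left; 10 < 12 → go left; 10 > 9 → go right. Place as right child of 9.
Insert 27: 27 > 23 → go right; 27 < 50 → go left; 27 < 36 → go left; 27 > 26 → go right; 27 < 35 → go left. Place as left child of 35.
Insert 44: 44 > 23 → go right; 44 < 50 → go left; 44 > 36 → go right; 44 < 45 → go left; 44 > 39 → go right; 44 > 43 → go right. Place as right child of 43.
Insert 25: 25 > 23 → go right; 25 < 50 → go left; 25 < 36 → go left; 25 < 26 → go left. Place as left child of 26.
Insert 28: 28 > 23 → go right; 28 < 50 → go left; 28 < 36 → go left; 28 > 26 → go right; 28 < 35 → go left; 28 > 27 → go right. Place as right child of 27.
Insert 49: 49 > 23 → go right; 49 < 50 → go left; 49 > 36 → go right; 49 > 45 → go right; 49 > 46 → go right. Place as right child of 46.
Insert 42: 42 > 23 → go right; 42 < 50 → go left; 42 > 36 → go right; 42 < 45 → go left; 42 > 39 → go right; 42 < 43 → go left. Place as left child of 43.
Insert 15: 15 < 23 → go left; 15 > 12 → go right; 15 > 14 → go right. Place as right child of 14.

Delete 36 (two children — replace with in-order successor).
After deletion, path to 15: 23 → 12 → 14 → 15.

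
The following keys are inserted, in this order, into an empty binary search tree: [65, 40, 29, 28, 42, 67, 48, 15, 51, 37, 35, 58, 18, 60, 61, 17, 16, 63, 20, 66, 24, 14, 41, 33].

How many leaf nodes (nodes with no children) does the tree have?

Insert 65: tree is empty, so 65 becomes the root.
Insert 40: 40 < 65 → go left. Place as left child of 65.
Insert 29: 29 < 65 → go left; 29 < 40 → go left. Place as left child of 40.
Insert 28: 28 < 65 → go left; 28 < 40 → go left; 28 < 29 → go left. Place as left child of 29.
Insert 42: 42 < 65 → go left; 42 > 40 → go right. Place as right child of 40.
Insert 67: 67 > 65 → go right. Place as right child of 65.
Insert 48: 48 < 65 → go left; 48 > 40 → go right; 48 > 42 → go right. Place as right child of 42.
Insert 15: 15 < 65 → go left; 15 < 40 → go left; 15 < 29 → go left; 15 < 28 → go left. Place as left child of 28.
Insert 51: 51 < 65 → go left; 51 > 40 → go right; 51 > 42 → go right; 51 > 48 → go right. Place as right child of 48.
Insert 37: 37 < 65 → go left; 37 < 40 → go left; 37 > 29 → go right. Place as right child of 29.
Insert 35: 35 < 65 → go left; 35 < 40 → go left; 35 > 29 → go right; 35 < 37 → go left. Place as left child of 37.
Insert 58: 58 < 65 → go left; 58 > 40 → go right; 58 > 42 → go right; 58 > 48 → go right; 58 > 51 → go right. Place as right child of 51.
Insert 18: 18 < 65 → go left; 18 < 40 → go left; 18 < 29 → go left; 18 < 28 → go left; 18 > 15 → go right. Place as right child of 15.
Insert 60: 60 < 65 → go left; 60 > 40 → go right; 60 > 42 → go right; 60 > 48 → go right; 60 > 51 → go right; 60 > 58 → go right. Place as right child of 58.
Insert 61: 61 < 65 → go left; 61 > 40 → go right; 61 > 42 → go right; 61 > 48 → go right; 61 > 51 → go right; 61 > 58 → go right; 61 > 60 → go right. Place as right child of 60.
Insert 17: 17 < 65 → go left; 17 < 40 → go left; 17 < 29 → go left; 17 < 28 → go left; 17 > 15 → go right; 17 < 18 → go left. Place as left child of 18.
Insert 16: 16 < 65 → go left; 16 < 40 → go left; 16 < 29 → go left; 16 < 28 → go left; 16 > 15 → go right; 16 < 18 → go left; 16 < 17 → go left. Place as left child of 17.
Insert 63: 63 < 65 → go left; 63 > 40 → go right; 63 > 42 → go right; 63 > 48 → go right; 63 > 51 → go right; 63 > 58 → go right; 63 > 60 → go right; 63 > 61 → go right. Place as right child of 61.
Insert 20: 20 < 65 → go left; 20 < 40 → go left; 20 < 29 → go left; 20 < 28 → go left; 20 > 15 → go right; 20 > 18 → go right. Place as right child of 18.
Insert 66: 66 > 65 → go right; 66 < 67 → go left. Place as left child of 67.
Insert 24: 24 < 65 → go left; 24 < 40 → go left; 24 < 29 → go left; 24 < 28 → go left; 24 > 15 → go right; 24 > 18 → go right; 24 > 20 → go right. Place as right child of 20.
Insert 14: 14 < 65 → go left; 14 < 40 → go left; 14 < 29 → go left; 14 < 28 → go left; 14 < 15 → go left. Place as left child of 15.
Insert 41: 41 < 65 → go left; 41 > 40 → go right; 41 < 42 → go left. Place as left child of 42.
Insert 33: 33 < 65 → go left; 33 < 40 → go left; 33 > 29 → go right; 33 < 37 → go left; 33 < 35 → go left. Place as left child of 35.

Leaves: 14, 16, 24, 33, 41, 63, 66 — 7 in total.

7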